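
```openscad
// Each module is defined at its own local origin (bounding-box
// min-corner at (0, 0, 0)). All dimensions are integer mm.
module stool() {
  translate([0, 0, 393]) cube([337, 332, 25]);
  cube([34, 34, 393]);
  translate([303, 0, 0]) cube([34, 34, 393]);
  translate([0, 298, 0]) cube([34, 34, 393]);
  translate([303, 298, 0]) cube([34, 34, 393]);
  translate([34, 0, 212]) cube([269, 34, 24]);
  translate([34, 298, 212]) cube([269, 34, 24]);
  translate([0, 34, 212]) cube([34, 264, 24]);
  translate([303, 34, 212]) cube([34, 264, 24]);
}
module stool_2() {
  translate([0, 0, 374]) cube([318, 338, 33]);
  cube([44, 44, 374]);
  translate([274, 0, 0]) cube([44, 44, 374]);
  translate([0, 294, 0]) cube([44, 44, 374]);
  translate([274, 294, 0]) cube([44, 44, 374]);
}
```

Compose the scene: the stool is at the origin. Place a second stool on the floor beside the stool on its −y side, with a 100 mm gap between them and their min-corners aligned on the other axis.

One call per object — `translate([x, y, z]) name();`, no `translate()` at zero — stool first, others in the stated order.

stool();
translate([0, -438, 0]) stool_2();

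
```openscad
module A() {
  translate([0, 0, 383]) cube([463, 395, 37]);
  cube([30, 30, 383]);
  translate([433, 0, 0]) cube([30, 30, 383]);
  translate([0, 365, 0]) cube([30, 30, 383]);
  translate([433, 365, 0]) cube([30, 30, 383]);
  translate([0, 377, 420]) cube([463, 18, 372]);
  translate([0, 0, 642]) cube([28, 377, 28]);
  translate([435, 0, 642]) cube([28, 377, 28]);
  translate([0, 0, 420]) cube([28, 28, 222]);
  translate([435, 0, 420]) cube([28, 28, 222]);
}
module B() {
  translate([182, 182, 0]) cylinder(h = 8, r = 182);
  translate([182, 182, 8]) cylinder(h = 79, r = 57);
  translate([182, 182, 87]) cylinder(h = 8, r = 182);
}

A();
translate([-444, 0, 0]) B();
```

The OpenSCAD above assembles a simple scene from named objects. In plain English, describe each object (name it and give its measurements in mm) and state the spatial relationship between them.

A is a chair. The seat is a 463×395×37 mm slab with its top at z = 420 mm, on four 30×30 mm corner legs (flush with the seat edges, standing on z = 0). A flat backrest 18 mm thick, 372 mm tall, spans the full seat width and rises from the seat top along its +y edge, rear face flush with the rear of the seat. Two armrests of 28×28 mm section run along each side from the seat's front edge to the front of the backrest, top faces 250 mm above the seat top and outer faces flush with the seat's x-edges; a 28×28 mm post under the front of each armrest stands on the seat at the front corner.

B is a spool: two coaxial disc flanges of radius 182 mm and thickness 8 mm, joined by a core cylinder of radius 57 mm and height 79 mm. The lower flange rests on z = 0 and the three cylinders share a vertical axis.

The spool is on the floor beside the chair on its −x side.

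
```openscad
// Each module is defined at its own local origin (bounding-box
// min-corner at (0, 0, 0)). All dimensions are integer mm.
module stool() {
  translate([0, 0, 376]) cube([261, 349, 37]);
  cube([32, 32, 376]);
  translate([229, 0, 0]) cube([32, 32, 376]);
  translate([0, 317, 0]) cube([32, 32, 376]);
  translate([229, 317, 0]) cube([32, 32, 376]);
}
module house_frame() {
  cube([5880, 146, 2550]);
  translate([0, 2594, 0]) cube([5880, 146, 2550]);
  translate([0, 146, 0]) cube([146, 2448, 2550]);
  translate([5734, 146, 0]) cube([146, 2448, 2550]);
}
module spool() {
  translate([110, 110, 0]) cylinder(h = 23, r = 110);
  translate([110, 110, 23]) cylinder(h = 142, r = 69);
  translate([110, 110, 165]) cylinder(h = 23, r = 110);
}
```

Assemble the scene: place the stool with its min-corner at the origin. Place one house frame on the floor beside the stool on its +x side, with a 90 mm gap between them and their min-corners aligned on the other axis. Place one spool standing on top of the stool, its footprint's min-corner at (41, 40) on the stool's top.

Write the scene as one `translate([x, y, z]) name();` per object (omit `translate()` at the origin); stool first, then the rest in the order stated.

stool();
translate([351, 0, 0]) house_frame();
translate([41, 40, 413]) spool();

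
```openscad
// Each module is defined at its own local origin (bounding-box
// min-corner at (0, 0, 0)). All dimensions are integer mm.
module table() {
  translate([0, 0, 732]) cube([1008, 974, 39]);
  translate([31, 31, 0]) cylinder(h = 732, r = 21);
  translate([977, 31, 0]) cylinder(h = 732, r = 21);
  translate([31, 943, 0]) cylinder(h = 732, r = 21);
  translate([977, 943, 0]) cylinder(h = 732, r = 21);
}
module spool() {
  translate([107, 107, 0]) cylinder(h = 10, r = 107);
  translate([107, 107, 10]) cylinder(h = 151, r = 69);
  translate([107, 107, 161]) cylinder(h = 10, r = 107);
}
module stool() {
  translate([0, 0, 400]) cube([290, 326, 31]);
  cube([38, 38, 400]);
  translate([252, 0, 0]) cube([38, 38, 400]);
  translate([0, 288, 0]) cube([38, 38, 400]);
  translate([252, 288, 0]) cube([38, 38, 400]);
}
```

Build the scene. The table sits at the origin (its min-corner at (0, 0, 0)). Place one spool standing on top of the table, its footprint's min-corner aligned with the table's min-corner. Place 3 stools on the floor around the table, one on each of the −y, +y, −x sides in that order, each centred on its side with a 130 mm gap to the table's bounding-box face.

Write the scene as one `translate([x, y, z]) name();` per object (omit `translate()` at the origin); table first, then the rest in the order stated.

table();
translate([0, 0, 771]) spool();
translate([359, -456, 0]) stool();
translate([359, 1104, 0]) stool();
translate([-420, 324, 0]) stool();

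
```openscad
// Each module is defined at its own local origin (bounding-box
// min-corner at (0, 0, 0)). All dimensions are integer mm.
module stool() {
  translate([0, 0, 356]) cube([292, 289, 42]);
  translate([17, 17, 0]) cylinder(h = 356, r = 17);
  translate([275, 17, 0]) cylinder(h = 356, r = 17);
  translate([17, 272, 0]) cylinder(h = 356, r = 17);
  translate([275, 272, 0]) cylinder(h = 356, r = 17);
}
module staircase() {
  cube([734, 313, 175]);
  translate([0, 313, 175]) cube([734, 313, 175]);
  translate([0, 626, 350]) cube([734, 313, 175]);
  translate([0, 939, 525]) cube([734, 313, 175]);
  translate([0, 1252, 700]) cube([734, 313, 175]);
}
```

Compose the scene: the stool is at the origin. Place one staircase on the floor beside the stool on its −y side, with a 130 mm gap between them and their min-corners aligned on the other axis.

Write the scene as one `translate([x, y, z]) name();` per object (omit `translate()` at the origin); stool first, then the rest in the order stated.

stool();
translate([0, -1695, 0]) staircase();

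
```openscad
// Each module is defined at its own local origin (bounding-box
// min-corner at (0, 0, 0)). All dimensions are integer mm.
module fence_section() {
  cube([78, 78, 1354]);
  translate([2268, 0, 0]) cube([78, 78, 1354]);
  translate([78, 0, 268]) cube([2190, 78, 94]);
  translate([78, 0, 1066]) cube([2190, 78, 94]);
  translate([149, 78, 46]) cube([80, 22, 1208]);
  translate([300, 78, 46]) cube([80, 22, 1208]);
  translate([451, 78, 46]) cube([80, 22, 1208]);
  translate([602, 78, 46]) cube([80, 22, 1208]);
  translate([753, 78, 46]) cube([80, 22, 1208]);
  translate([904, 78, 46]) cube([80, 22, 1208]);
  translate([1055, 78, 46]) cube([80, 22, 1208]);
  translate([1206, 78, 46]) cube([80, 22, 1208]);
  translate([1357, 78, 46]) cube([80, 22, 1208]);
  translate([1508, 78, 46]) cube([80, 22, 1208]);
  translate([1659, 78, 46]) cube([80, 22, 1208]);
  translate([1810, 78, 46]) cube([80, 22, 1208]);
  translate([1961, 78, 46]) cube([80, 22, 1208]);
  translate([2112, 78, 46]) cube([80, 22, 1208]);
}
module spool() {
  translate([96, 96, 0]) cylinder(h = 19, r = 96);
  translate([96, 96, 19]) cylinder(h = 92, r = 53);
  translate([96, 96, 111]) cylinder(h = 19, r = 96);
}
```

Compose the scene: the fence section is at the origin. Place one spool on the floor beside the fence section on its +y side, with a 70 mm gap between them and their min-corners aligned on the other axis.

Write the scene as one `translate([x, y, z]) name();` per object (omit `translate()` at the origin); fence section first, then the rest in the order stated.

fence_section();
translate([0, 170, 0]) spool();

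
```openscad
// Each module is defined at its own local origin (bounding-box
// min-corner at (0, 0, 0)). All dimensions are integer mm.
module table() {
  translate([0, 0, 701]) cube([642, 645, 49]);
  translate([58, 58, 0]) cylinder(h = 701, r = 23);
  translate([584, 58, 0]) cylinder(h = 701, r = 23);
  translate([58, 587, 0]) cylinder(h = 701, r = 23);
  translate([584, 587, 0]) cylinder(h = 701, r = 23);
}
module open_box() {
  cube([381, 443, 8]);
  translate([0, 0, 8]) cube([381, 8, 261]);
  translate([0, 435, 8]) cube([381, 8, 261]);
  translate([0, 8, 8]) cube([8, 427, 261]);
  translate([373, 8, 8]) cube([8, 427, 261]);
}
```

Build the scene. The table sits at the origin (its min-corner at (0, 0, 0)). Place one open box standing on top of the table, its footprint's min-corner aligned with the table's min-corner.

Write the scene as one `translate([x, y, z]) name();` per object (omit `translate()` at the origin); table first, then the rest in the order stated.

table();
translate([0, 0, 750]) open_box();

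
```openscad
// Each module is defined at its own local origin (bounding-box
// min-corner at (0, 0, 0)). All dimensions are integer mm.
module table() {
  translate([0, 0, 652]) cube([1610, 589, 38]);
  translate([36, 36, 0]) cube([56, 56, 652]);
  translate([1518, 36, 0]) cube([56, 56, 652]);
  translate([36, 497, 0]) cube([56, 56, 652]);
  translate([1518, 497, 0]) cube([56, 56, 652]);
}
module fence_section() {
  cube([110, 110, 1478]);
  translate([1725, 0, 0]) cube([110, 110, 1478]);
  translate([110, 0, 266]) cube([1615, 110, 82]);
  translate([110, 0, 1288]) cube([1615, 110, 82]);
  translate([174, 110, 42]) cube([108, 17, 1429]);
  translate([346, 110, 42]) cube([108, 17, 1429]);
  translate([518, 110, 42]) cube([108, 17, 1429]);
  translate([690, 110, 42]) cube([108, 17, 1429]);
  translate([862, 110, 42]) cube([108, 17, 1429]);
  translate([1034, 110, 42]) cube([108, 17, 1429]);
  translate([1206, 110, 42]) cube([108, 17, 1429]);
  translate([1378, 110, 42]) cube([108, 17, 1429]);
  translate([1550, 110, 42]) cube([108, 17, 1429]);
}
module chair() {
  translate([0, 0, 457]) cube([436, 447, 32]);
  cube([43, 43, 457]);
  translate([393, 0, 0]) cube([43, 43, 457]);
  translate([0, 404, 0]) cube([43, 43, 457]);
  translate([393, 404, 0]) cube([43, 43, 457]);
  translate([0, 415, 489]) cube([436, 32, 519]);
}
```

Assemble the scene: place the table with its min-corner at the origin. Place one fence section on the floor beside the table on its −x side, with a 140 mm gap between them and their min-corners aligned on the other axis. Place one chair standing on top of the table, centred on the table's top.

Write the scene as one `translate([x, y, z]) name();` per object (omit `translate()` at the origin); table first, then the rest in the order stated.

table();
translate([-1975, 0, 0]) fence_section();
translate([587, 71, 690]) chair();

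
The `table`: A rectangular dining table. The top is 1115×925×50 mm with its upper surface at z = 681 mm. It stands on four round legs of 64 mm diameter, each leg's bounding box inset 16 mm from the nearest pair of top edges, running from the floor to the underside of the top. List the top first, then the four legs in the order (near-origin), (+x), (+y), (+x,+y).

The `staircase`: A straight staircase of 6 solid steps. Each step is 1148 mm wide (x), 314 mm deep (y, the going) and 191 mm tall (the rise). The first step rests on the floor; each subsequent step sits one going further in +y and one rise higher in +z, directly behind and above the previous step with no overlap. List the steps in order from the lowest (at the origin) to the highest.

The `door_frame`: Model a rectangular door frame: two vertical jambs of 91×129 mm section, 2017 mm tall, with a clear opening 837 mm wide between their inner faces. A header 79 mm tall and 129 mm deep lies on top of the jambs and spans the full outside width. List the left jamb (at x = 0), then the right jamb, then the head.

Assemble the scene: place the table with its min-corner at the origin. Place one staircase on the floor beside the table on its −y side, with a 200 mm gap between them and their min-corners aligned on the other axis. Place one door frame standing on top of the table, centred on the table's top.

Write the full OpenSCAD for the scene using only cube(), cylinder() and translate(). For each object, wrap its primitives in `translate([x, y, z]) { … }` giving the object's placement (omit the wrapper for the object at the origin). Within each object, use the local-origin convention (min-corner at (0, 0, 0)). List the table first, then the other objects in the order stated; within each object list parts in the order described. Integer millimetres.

translate([0, 0, 631]) cube([1115, 925, 50]);
translate([48, 48, 0]) cylinder(h = 631, r = 32);
translate([1067, 48, 0]) cylinder(h = 631, r = 32);
translate([48, 877, 0]) cylinder(h = 631, r = 32);
translate([1067, 877, 0]) cylinder(h = 631, r = 32);
translate([0, -2084, 0]) {
  cube([1148, 314, 191]);
  translate([0, 314, 191]) cube([1148, 314, 191]);
  translate([0, 628, 382]) cube([1148, 314, 191]);
  translate([0, 942, 573]) cube([1148, 314, 191]);
  translate([0, 1256, 764]) cube([1148, 314, 191]);
  translate([0, 1570, 955]) cube([1148, 314, 191]);
}
translate([48, 398, 681]) {
  cube([91, 129, 2017]);
  translate([928, 0, 0]) cube([91, 129, 2017]);
  translate([0, 0, 2017]) cube([1019, 129, 79]);
}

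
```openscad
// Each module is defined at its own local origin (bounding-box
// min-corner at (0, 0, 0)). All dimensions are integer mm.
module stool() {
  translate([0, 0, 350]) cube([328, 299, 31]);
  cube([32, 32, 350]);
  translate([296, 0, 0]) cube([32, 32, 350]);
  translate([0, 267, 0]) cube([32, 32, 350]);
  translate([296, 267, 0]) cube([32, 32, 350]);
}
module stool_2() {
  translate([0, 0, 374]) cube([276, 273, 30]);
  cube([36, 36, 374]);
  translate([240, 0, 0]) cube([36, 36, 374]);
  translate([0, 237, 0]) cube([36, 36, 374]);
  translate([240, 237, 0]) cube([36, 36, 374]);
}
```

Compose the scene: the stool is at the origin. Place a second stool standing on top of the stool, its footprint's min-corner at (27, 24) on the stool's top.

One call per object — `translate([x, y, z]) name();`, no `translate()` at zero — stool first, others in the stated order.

stool();
translate([27, 24, 381]) stool_2();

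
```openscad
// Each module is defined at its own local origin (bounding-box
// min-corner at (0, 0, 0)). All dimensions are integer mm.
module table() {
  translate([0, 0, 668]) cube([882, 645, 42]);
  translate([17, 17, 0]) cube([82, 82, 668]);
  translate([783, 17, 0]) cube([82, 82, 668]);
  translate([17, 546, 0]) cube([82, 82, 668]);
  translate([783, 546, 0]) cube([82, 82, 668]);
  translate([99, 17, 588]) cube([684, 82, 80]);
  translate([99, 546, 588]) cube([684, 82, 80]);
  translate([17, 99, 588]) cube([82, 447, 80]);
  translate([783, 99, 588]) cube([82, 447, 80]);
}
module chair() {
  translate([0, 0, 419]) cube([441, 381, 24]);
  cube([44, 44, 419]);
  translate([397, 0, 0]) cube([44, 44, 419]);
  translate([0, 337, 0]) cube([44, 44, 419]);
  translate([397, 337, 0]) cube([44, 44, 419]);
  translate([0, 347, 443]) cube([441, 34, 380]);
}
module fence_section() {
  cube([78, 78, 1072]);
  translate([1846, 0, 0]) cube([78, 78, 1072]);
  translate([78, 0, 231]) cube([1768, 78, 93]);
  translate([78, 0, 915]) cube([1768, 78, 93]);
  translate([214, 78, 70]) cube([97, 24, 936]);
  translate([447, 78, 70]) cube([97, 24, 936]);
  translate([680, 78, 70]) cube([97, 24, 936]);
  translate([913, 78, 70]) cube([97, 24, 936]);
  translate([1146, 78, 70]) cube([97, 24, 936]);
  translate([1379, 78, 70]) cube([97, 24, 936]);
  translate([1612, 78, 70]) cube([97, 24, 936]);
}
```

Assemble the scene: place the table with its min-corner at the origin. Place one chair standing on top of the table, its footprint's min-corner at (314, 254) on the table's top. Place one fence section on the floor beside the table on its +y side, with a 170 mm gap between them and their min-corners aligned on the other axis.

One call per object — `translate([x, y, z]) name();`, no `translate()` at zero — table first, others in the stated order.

table();
translate([314, 254, 710]) chair();
translate([0, 815, 0]) fence_section();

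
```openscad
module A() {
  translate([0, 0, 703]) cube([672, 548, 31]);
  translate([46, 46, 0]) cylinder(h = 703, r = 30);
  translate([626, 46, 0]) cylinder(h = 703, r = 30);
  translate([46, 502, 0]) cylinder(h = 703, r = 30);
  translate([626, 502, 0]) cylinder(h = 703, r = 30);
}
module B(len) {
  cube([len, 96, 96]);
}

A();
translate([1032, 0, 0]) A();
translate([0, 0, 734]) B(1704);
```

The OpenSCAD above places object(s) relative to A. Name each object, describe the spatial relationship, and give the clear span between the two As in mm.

A is a table. B is a beam. A beam spans the tops of two tables. The clear span between the two tables is 360 mm.

Second table starts at x = 1032; first ends at x = 672; clear span = 1032 − 672 = 360 mm.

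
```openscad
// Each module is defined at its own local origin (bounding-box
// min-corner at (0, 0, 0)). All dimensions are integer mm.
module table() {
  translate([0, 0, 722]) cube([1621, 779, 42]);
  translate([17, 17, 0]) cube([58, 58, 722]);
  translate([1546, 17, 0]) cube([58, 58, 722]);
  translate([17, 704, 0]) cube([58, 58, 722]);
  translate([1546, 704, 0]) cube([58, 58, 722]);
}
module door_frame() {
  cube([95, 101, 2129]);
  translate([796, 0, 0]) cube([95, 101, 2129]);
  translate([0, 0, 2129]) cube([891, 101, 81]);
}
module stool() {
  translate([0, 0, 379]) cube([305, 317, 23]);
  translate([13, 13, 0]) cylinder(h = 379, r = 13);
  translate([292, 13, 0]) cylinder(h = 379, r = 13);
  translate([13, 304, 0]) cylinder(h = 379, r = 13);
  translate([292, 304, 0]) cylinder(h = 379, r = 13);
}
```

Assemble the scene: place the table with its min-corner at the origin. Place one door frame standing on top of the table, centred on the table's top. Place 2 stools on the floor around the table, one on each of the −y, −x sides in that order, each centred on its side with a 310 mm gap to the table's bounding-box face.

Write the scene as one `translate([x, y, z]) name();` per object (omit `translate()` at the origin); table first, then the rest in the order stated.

table();
translate([365, 339, 764]) door_frame();
translate([658, -627, 0]) stool();
translate([-615, 231, 0]) stool();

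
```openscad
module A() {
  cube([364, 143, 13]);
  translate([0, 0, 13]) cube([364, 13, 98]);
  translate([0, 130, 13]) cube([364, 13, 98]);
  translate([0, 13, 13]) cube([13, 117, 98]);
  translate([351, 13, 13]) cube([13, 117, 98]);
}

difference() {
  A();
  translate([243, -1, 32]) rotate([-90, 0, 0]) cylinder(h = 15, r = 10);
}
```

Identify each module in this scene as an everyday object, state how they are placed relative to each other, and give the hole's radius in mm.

A is an open box. The open box has a circular hole through its front wall. The hole's radius is 10 mm.

The subtracted cylinder has r = 10 mm.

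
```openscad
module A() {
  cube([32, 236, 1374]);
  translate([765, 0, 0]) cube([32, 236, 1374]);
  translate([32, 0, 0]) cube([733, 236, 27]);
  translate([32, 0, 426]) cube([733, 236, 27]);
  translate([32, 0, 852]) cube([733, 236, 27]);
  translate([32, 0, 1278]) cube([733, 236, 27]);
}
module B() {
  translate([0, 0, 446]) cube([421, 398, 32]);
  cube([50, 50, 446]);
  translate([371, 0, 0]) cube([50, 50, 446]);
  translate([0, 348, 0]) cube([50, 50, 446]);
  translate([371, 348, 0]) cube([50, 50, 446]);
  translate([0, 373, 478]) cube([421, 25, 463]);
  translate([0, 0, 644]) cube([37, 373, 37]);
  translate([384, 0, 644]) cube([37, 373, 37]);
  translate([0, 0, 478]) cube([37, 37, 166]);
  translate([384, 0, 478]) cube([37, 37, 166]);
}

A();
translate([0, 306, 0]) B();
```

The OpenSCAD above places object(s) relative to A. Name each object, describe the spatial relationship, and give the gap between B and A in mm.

The chair's nearest face is 70 mm from the bookshelf's +y face.

A is a bookshelf. B is a chair. The chair is on the floor beside the bookshelf on its +y side. The gap between the chair and the bookshelf is 70 mm.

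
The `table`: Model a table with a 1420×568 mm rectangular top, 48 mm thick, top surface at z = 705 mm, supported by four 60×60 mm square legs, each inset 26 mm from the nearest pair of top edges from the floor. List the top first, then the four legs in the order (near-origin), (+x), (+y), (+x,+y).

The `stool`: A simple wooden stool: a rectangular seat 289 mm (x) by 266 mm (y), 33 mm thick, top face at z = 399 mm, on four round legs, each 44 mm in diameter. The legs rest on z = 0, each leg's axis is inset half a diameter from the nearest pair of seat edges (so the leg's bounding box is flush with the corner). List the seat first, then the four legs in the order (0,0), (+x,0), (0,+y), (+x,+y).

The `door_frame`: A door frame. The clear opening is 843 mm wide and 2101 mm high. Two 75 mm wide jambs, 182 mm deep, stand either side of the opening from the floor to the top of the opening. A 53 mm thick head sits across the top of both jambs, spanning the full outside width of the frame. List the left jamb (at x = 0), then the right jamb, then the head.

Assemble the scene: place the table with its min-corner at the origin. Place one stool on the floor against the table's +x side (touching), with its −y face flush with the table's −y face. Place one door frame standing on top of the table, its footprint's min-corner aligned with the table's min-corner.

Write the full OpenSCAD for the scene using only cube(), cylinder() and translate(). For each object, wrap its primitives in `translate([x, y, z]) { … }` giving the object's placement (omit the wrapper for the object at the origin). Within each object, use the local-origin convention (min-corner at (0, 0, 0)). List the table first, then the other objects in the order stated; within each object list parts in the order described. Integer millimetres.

translate([0, 0, 657]) cube([1420, 568, 48]);
translate([26, 26, 0]) cube([60, 60, 657]);
translate([1334, 26, 0]) cube([60, 60, 657]);
translate([26, 482, 0]) cube([60, 60, 657]);
translate([1334, 482, 0]) cube([60, 60, 657]);
translate([1420, 0, 0]) {
  translate([0, 0, 366]) cube([289, 266, 33]);
  translate([22, 22, 0]) cylinder(h = 366, r = 22);
  translate([267, 22, 0]) cylinder(h = 366, r = 22);
  translate([22, 244, 0]) cylinder(h = 366, r = 22);
  translate([267, 244, 0]) cylinder(h = 366, r = 22);
}
translate([0, 0, 705]) {
  cube([75, 182, 2101]);
  translate([918, 0, 0]) cube([75, 182, 2101]);
  translate([0, 0, 2101]) cube([993, 182, 53]);
}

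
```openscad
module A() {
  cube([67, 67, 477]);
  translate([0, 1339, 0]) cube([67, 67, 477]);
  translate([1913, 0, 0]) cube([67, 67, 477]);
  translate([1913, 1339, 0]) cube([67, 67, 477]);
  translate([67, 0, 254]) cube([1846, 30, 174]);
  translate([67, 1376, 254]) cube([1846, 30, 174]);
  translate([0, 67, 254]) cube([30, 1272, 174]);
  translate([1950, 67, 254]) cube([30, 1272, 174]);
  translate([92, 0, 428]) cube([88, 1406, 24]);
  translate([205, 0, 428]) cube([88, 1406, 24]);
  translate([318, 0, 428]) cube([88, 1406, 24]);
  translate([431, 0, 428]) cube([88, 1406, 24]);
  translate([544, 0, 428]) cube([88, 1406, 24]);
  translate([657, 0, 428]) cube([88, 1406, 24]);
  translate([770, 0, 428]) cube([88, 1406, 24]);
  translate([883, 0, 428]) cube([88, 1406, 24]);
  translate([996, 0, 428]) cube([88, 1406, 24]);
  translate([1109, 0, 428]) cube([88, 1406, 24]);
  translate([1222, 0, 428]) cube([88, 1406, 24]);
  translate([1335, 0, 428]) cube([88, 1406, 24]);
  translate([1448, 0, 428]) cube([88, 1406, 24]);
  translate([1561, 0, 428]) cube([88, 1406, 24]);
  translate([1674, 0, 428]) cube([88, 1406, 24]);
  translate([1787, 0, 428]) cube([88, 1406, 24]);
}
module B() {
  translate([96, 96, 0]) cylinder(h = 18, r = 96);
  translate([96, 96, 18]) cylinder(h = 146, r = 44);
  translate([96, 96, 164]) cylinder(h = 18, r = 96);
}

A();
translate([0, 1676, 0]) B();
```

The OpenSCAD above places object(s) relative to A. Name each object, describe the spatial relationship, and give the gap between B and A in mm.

The spool's nearest face is 270 mm from the bed frame's +y face.

A is a bed frame. B is a spool. The spool is on the floor beside the bed frame on its +y side. The gap between the spool and the bed frame is 270 mm.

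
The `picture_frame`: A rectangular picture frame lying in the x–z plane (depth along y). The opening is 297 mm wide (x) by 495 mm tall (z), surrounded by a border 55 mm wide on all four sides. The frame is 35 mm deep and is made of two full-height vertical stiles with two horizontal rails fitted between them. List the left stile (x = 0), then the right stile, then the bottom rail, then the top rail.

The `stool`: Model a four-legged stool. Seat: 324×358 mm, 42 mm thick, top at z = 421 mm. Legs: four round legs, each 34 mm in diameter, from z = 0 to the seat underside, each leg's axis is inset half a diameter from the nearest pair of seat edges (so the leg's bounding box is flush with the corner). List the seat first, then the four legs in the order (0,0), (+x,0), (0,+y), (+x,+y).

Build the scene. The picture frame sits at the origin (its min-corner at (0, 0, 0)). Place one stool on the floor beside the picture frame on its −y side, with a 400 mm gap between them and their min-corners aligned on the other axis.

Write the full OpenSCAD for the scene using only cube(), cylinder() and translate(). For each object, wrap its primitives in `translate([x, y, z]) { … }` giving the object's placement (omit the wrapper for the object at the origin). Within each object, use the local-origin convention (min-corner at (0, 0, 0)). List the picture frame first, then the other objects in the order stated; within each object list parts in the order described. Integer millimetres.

cube([55, 35, 605]);
translate([352, 0, 0]) cube([55, 35, 605]);
translate([55, 0, 0]) cube([297, 35, 55]);
translate([55, 0, 550]) cube([297, 35, 55]);
translate([0, -758, 0]) {
  translate([0, 0, 379]) cube([324, 358, 42]);
  translate([17, 17, 0]) cylinder(h = 379, r = 17);
  translate([307, 17, 0]) cylinder(h = 379, r = 17);
  translate([17, 341, 0]) cylinder(h = 379, r = 17);
  translate([307, 341, 0]) cylinder(h = 379, r = 17);
}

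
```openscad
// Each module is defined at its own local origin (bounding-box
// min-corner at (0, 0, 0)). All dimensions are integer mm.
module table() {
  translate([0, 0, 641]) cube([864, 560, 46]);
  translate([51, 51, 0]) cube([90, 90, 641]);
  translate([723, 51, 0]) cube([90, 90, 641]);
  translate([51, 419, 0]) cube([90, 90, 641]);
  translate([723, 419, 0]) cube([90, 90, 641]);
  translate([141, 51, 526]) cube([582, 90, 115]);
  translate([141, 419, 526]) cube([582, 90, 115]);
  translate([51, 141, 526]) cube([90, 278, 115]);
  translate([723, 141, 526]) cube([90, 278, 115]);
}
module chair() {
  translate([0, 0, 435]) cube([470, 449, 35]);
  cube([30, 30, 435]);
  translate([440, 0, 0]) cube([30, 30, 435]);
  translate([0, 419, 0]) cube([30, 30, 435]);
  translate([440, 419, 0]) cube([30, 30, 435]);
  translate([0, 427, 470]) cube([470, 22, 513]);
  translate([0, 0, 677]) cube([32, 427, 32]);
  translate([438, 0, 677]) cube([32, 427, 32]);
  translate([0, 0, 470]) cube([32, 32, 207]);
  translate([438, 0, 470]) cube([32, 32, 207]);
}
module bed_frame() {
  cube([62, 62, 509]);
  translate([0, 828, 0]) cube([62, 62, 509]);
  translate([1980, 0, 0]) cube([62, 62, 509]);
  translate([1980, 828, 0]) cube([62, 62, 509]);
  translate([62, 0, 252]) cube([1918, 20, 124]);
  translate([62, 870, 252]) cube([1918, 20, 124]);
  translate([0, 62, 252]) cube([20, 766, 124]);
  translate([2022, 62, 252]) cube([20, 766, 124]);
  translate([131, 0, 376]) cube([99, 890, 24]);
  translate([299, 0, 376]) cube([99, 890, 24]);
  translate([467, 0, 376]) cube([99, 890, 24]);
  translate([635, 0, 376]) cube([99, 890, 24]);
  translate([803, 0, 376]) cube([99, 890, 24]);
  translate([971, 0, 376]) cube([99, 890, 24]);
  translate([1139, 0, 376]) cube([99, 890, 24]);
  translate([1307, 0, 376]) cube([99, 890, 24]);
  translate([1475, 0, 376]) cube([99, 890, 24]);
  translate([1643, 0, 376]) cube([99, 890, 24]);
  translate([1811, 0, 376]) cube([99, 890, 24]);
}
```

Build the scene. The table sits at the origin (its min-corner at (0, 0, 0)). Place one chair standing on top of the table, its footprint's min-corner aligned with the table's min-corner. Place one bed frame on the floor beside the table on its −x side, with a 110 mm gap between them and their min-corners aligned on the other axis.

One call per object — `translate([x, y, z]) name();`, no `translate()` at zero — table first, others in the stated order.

table();
translate([0, 0, 687]) chair();
translate([-2152, 0, 0]) bed_frame();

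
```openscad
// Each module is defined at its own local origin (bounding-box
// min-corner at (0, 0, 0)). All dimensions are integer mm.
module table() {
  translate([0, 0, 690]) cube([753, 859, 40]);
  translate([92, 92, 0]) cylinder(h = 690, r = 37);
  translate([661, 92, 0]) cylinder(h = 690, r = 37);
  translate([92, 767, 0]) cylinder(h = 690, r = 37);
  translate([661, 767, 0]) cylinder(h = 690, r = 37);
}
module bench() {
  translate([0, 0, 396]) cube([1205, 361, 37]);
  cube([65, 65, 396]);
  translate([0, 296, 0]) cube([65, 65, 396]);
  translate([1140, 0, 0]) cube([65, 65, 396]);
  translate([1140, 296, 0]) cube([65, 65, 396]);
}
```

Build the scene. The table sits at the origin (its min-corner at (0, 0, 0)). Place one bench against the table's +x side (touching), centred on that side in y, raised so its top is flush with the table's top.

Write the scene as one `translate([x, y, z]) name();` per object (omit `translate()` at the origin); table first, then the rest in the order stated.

table();
translate([753, 249, 297]) bench();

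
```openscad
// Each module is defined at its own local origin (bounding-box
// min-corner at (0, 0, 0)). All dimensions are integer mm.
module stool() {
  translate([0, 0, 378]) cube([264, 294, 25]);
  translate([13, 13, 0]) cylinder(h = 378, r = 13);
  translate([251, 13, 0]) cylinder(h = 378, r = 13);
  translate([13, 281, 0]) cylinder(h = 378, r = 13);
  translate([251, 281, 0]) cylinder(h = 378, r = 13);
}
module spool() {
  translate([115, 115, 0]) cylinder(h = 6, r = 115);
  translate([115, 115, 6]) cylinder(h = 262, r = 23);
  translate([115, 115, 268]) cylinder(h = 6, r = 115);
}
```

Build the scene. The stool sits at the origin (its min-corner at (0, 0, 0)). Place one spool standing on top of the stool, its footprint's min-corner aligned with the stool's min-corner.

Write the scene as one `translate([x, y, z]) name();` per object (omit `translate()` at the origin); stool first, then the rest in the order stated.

stool();
translate([0, 0, 403]) spool();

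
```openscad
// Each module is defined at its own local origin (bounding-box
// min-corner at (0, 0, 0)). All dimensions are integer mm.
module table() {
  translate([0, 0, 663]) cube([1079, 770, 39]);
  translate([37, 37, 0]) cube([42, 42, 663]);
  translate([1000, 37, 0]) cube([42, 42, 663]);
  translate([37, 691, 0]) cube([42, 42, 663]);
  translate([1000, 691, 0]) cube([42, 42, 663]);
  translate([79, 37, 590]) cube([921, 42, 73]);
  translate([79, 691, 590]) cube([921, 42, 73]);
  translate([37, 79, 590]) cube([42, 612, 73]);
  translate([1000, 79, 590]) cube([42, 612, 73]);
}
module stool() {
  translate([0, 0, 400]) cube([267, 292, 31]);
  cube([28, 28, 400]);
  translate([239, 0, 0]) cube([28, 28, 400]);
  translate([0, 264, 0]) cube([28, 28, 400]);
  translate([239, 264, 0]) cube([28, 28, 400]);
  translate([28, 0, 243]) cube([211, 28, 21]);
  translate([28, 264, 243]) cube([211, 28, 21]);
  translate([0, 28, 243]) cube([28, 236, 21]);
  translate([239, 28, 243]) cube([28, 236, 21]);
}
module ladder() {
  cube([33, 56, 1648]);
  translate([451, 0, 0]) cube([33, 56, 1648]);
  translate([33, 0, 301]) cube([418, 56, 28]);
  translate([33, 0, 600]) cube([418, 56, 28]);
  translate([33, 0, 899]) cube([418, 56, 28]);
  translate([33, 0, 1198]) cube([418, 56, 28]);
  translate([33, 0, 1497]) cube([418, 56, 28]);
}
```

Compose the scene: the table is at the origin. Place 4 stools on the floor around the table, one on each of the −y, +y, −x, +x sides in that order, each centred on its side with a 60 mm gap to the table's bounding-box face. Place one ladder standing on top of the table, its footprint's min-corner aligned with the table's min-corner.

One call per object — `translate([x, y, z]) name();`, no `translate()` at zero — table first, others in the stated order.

table();
translate([406, -352, 0]) stool();
translate([406, 830, 0]) stool();
translate([-327, 239, 0]) stool();
translate([1139, 239, 0]) stool();
translate([0, 0, 702]) ladder();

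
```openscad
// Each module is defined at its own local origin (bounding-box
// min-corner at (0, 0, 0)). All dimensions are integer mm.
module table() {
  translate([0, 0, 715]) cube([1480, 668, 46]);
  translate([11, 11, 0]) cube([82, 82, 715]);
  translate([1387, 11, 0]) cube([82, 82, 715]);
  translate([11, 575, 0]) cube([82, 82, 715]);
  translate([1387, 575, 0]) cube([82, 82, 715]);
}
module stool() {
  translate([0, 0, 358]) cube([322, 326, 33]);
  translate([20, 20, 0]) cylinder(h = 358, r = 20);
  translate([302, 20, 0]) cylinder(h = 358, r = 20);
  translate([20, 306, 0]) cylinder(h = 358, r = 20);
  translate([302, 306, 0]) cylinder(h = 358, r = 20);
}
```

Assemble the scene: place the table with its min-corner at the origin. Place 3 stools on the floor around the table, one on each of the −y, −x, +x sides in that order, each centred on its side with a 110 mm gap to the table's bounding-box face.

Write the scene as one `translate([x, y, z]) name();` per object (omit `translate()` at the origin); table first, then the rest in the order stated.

table();
translate([579, -436, 0]) stool();
translate([-432, 171, 0]) stool();
translate([1590, 171, 0]) stool();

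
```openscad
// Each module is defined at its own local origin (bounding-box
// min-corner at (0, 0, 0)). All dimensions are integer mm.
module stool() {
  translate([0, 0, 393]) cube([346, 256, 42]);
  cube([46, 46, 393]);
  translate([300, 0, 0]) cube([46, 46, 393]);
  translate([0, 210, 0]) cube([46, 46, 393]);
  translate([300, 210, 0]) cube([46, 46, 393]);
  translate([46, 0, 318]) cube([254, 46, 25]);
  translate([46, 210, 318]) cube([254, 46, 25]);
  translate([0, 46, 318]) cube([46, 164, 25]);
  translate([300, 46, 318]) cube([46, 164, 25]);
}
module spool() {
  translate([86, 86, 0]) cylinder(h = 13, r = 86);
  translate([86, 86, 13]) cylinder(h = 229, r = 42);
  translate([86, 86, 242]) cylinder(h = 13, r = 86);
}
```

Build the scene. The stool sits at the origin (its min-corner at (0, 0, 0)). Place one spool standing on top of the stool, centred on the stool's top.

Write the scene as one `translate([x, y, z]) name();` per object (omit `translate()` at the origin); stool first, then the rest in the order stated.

stool();
translate([87, 42, 435]) spool();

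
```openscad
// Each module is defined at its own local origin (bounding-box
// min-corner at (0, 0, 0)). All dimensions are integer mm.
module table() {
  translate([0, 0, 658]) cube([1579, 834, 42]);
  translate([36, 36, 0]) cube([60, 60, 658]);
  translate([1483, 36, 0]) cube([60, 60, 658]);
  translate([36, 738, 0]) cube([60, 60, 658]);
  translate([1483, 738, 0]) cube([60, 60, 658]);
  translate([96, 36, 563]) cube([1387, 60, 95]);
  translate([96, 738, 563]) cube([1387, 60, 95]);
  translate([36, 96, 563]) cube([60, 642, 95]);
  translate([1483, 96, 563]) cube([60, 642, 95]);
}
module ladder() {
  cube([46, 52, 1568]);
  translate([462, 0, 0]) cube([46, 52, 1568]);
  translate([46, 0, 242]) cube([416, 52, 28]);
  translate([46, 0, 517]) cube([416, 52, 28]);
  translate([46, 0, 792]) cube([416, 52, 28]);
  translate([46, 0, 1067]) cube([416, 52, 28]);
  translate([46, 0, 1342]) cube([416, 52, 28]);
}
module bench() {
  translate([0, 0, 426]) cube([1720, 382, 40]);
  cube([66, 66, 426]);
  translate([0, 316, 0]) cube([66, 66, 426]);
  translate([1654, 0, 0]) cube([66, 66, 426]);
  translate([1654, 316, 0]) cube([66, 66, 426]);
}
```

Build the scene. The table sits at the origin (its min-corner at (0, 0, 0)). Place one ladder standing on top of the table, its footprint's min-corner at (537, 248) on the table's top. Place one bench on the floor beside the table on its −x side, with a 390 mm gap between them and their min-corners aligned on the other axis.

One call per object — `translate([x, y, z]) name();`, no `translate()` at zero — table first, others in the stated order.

table();
translate([537, 248, 700]) ladder();
translate([-2110, 0, 0]) bench();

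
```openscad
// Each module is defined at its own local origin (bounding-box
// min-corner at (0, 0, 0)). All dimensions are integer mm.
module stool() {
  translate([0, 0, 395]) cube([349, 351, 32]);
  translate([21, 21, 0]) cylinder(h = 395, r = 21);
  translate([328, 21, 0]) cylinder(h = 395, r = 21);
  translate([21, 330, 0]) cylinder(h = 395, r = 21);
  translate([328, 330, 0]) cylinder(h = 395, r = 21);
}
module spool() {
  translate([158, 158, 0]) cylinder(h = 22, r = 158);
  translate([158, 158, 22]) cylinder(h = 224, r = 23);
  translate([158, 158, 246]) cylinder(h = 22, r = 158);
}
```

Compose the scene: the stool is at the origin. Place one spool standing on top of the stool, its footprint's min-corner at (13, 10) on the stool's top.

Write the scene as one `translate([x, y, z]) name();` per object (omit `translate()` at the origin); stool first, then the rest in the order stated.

stool();
translate([13, 10, 427]) spool();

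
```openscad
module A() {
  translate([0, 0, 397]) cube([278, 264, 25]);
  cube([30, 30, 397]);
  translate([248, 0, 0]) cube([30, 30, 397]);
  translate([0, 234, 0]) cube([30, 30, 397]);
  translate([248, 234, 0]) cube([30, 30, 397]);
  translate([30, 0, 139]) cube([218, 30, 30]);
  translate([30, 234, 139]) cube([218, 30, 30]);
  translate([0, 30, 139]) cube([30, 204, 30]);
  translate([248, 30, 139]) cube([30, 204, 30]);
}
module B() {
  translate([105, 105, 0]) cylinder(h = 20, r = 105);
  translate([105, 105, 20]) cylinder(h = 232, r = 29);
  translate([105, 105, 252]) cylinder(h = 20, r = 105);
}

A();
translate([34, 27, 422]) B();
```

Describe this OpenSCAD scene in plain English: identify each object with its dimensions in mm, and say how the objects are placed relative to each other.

A is a four-legged stool. The seat is a 278×264×25 mm slab whose top surface is at z = 422 mm; four square legs, each 30×30 mm in cross-section, run from the floor (z = 0) to the underside of the seat, each flush with a corner of the seat. Four stretchers, 30 mm wide and 30 mm tall, connect adjacent legs with their undersides at z = 139 mm, each running between the inner faces of the legs it joins and aligned with the legs' outer faces on the other axis.

B is a spool: two coaxial disc flanges of radius 105 mm and thickness 20 mm, joined by a core cylinder of radius 29 mm and height 232 mm. The lower flange rests on z = 0 and the three cylinders share a vertical axis.

The spool is on top of the stool, centred.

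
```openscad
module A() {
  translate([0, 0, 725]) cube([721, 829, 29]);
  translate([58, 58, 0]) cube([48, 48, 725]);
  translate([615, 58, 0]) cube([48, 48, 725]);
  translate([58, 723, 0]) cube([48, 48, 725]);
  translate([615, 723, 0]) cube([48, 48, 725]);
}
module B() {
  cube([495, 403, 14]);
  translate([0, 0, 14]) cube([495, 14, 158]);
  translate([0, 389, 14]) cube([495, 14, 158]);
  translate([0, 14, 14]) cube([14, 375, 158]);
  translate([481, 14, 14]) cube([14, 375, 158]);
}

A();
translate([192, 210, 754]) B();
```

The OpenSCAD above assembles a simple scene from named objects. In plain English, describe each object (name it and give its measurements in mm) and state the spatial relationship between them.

A is a table with a 721×829 mm rectangular top, 29 mm thick, top surface at z = 754 mm, supported by four 48×48 mm square legs, each inset 58 mm from the nearest pair of top edges, running from the floor.

B is an open storage box with external size 495×403×172 mm and wall thickness 14 mm (the base is also 14 mm thick). The base covers the whole footprint; the four walls stand on the base, with the y-facing walls full-width and the x-facing walls fitting between their inner faces.

The open box is on top of the table.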